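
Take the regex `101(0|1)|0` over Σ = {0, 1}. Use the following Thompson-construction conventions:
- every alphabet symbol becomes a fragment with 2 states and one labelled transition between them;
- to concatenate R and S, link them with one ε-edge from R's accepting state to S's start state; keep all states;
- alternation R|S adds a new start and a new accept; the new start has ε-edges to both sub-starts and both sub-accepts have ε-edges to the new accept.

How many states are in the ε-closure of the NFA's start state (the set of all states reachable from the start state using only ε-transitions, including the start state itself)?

3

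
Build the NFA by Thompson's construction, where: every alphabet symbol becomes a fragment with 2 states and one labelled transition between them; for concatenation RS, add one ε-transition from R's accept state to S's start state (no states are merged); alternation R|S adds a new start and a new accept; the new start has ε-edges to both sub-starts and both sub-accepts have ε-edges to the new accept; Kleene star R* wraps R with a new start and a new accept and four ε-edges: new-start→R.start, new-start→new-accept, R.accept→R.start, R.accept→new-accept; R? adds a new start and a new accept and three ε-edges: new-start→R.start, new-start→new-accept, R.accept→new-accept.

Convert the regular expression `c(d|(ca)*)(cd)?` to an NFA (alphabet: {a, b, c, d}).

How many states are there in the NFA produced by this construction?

Building bottom-up:
Each of the 6 symbol leaves contributes a 2-state fragment.
  ca — 4 states
  (ca)* — 6 states
  d|(ca)* — 10 states
  cd — 4 states
  (cd)? — 6 states
  c(d|(ca)*)(cd)? — 18 states

18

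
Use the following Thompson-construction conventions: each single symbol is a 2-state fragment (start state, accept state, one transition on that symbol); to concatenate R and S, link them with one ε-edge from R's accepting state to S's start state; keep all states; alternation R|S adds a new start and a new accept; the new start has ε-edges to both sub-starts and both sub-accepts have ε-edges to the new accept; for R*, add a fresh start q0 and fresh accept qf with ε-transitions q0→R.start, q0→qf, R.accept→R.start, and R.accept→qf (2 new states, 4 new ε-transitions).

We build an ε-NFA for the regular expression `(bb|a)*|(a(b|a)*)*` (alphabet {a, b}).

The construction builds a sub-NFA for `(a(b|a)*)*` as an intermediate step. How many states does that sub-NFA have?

12

Fragment for `(a(b|a)*)*`:
Each of the 3 symbol leaves contributes a 2-state fragment.
  b|a : 6 states
  (b|a)* : 8 states
  a(b|a)* : 10 states
  (a(b|a)*)* : 12 states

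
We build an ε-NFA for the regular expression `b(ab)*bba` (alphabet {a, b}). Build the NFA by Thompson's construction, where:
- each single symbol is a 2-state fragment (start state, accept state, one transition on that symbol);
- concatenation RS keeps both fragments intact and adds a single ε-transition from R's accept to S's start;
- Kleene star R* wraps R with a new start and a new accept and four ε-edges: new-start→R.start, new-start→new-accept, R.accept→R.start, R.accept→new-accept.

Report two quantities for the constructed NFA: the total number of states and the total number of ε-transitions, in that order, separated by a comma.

By structural recursion:
Each of the 6 symbol leaves contributes 2 states and 0 ε-transitions.
  ab : 4 states, 1 ε-transition
  (ab)* : 6 states, 5 ε-transitions
  b(ab)*bba : 14 states, 9 ε-transitions

14, 9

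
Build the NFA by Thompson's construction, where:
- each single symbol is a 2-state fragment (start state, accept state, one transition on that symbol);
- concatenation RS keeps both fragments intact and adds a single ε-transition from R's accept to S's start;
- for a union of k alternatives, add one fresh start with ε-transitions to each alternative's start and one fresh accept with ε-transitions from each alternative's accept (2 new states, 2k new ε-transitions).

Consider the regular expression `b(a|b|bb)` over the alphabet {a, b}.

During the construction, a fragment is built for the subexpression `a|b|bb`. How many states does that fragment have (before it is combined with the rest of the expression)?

10

Fragment for `a|b|bb`:
Each of the 4 symbol leaves contributes a 2-state fragment.
  bb → 4 states
  a|b|bb → 10 states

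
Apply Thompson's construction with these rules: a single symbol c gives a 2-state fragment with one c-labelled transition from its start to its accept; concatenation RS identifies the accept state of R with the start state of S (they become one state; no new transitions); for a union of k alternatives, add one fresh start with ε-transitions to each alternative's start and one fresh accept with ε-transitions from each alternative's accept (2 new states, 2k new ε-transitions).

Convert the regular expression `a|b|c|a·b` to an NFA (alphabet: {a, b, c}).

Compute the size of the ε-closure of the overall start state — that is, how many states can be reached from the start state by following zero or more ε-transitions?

Compute the ε-closure size of each fragment's start state recursively; a symbol fragment's start has no outgoing ε-edge, so its closure is just itself (size 1).
  a·b : |closure| equals the left operand's closure size = 1 (its accept is not ε-reachable, so the closure stops there)
  a|b|c|a·b : new start ε-reaches every alternative's start; none of them accept ε, so the new accept is not reached: |closure| = 1 + 1 + 1 + 1 + 1 = 5

5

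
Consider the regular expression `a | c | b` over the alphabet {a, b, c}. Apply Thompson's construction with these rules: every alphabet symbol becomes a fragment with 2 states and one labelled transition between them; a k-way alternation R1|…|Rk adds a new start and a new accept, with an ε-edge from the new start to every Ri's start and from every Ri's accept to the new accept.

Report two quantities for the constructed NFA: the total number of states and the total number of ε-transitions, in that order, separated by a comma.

8, 6

Building bottom-up:
Each of the 3 symbol leaves contributes 2 states and 0 ε-transitions.
  a | c | b : 8 states, 6 ε-transitions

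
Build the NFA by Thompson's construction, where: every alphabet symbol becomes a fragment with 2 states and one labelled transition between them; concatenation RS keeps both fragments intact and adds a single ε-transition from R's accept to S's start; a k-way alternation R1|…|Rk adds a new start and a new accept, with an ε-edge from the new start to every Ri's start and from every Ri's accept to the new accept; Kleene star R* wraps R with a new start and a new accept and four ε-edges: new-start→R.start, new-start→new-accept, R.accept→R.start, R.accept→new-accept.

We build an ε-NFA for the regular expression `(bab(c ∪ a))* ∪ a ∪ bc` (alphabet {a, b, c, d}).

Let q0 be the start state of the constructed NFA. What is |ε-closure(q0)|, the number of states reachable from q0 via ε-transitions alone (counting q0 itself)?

Work bottom-up. For each fragment F, track |ε-closure(F.start)| and whether F's accept lies in that closure (i.e. whether F accepts ε). A single-symbol fragment has closure size 1 and does not accept ε.
  c ∪ a → new start ε-reaches every alternative's start; none of them accept ε, so the new accept is not reached: C = 1 + 1 + 1 = 3
  bab(c ∪ a) → C equals the left operand's closure size = 1 (its accept is not ε-reachable, so the closure stops there)
  (bab(c ∪ a))* → C = 1 (new start) + 1 (body) + 1 (new accept) = 3
  bc → C equals the left operand's closure size = 1 (its accept is not ε-reachable, so the closure stops there)
  (bab(c ∪ a))* ∪ a ∪ bc → C = 1 (new start) + (3 + 1 + 1) + 1 (new accept, since some branch ε-reaches its own accept) = 7

7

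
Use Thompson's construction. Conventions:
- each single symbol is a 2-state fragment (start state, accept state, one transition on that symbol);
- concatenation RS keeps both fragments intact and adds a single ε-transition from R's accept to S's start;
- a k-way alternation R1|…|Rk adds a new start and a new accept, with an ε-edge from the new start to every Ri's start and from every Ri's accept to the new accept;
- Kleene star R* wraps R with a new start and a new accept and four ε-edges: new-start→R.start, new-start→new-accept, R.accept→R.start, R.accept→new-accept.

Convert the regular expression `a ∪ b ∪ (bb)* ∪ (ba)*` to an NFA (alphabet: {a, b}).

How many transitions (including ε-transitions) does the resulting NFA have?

24

Bottom-up over the parse tree:
Each of the 6 symbol leaves contributes 1 transition (1 symbol, 0 ε).
  bb = 3 transitions (2 symbol, 1 ε)
  (bb)* = 7 transitions (2 symbol, 5 ε)
  ba = 3 transitions (2 symbol, 1 ε)
  (ba)* = 7 transitions (2 symbol, 5 ε)
  a ∪ b ∪ (bb)* ∪ (ba)* = 24 transitions (6 symbol, 18 ε)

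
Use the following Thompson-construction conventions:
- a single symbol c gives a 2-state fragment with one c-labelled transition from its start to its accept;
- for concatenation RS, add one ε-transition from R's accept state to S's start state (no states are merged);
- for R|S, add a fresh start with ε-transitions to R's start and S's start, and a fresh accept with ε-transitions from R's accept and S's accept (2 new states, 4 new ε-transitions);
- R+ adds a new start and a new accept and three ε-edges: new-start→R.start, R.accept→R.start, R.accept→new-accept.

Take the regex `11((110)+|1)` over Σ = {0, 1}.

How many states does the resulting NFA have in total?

16

Bottom-up over the parse tree:
Each of the 6 symbol leaves contributes a 2-state fragment.
  110 — 6 states
  (110)+ — 8 states
  (110)+|1 — 12 states
  11((110)+|1) — 16 states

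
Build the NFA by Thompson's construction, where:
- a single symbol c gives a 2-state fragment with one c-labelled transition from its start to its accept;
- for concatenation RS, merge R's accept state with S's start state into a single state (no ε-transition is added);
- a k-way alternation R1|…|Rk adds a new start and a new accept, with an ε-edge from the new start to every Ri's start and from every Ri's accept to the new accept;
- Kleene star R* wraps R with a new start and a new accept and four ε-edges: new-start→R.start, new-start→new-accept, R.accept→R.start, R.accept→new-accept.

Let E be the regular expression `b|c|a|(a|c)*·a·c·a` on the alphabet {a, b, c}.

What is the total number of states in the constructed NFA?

19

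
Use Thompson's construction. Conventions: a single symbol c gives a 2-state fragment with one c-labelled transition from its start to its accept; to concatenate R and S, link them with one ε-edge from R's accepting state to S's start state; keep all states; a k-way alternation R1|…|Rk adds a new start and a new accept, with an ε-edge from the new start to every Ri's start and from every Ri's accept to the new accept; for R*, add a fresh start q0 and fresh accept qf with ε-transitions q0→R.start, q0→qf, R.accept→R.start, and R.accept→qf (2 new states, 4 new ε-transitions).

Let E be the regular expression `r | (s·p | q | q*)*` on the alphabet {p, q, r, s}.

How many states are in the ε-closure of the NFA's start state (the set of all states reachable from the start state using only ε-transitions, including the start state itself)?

12

Let C(F) = |ε-closure(F.start)| within fragment F, and note whether F accepts ε. Symbol fragments have C = 1 and do not accept ε. Then:
  s·p — same as the first factor's closure: |ε-closure| = 1
  q* — the star's fresh start ε-reaches both the body's start and the fresh accept: |ε-closure| = 2 + 1 = 3
  s·p | q | q* — new start ε-reaches every alternative's start; at least one alternative accepts ε, so the union's new accept is reached too: |ε-closure| = 1 + 1 + 1 + 3 + 1 = 7
  (s·p | q | q*)* — |ε-closure| = 1 (new start) + 7 (body) + 1 (new accept) = 9
  r | (s·p | q | q*)* — new start ε-reaches every alternative's start; at least one alternative accepts ε, so the union's new accept is reached too: |ε-closure| = 1 + 1 + 9 + 1 = 12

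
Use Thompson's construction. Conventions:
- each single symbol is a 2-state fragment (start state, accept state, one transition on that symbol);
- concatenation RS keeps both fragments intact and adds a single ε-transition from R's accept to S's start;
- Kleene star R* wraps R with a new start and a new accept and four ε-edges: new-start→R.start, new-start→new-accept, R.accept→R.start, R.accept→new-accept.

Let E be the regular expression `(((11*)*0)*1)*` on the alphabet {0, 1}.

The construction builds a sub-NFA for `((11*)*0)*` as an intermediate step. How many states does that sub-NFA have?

Fragment for `((11*)*0)*`:
Each of the 3 symbol leaves contributes a 2-state fragment.
  1* → 4 states
  11* → 6 states
  (11*)* → 8 states
  (11*)*0 → 10 states
  ((11*)*0)* → 12 states

12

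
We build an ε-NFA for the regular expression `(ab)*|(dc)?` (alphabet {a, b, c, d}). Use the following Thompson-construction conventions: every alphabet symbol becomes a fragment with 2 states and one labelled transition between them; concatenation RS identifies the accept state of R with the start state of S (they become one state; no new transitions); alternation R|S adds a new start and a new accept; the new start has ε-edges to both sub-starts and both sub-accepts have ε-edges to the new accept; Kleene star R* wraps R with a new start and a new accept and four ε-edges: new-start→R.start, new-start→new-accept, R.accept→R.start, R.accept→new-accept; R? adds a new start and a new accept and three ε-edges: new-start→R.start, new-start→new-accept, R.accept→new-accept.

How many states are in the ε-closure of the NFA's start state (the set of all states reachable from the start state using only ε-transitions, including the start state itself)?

Compute the ε-closure size of each fragment's start state recursively; a symbol fragment's start has no outgoing ε-edge, so its closure is just itself (size 1).
  ab → same as the first factor's closure: |closure| = 1
  (ab)* → new start has ε-edges to the inner start and to the new accept, so |closure| = 2 + 1 = 3
  dc → |closure| equals the left operand's closure size = 1 (its accept is not ε-reachable, so the closure stops there)
  (dc)? → |closure| = 1 (new start) + 1 (body) + 1 (new accept, via ε) = 3
  (ab)*|(dc)? → |closure| = 1 (new start) + (3 + 3) + 1 (new accept, since some branch ε-reaches its own accept) = 8

8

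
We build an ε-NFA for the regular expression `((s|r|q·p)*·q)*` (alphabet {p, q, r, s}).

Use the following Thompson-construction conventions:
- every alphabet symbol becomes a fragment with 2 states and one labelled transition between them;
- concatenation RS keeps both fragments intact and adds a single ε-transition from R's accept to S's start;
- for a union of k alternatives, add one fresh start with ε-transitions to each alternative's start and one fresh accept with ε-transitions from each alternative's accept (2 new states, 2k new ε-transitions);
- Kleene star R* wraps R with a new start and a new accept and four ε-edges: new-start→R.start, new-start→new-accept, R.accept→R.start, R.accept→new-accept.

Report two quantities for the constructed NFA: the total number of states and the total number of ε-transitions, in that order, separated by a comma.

16, 16

Building bottom-up:
Each of the 5 symbol leaves contributes 2 states and 0 ε-transitions.
  q·p — 4 states, 1 ε-transition
  s|r|q·p — 10 states, 7 ε-transitions
  (s|r|q·p)* — 12 states, 11 ε-transitions
  (s|r|q·p)*·q — 14 states, 12 ε-transitions
  ((s|r|q·p)*·q)* — 16 states, 16 ε-transitions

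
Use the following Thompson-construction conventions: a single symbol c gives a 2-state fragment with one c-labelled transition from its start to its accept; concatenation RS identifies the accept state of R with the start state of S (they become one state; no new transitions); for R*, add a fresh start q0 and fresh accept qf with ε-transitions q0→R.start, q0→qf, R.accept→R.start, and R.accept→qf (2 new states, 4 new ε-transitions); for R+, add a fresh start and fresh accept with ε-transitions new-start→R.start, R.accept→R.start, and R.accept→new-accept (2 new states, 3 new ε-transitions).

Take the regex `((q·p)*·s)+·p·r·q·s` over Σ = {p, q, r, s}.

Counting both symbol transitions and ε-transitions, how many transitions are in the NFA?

14

Recursing over subexpressions:
Each of the 7 symbol leaves contributes 1 transition (1 symbol, 0 ε).
  q·p → 2 transitions (2 symbol, 0 ε)
  (q·p)* → 6 transitions (2 symbol, 4 ε)
  (q·p)*·s → 7 transitions (3 symbol, 4 ε)
  ((q·p)*·s)+ → 10 transitions (3 symbol, 7 ε)
  ((q·p)*·s)+·p·r·q·s → 14 transitions (7 symbol, 7 ε)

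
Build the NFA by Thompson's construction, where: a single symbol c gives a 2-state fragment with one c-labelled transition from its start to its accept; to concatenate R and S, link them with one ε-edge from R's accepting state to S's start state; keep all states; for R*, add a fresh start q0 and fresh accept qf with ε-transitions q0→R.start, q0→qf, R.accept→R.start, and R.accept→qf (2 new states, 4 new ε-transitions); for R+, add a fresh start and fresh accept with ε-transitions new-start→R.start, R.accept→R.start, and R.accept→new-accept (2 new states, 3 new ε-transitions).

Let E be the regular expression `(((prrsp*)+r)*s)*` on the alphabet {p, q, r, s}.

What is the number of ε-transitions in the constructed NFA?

21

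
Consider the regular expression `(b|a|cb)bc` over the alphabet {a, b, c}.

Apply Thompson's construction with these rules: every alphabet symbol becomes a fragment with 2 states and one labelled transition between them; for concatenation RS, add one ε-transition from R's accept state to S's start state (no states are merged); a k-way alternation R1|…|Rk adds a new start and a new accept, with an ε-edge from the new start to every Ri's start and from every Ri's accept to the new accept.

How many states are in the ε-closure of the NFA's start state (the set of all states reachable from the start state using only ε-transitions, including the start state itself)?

4

Work bottom-up. For each fragment F, track |ε-closure(F.start)| and whether F's accept lies in that closure (i.e. whether F accepts ε). A single-symbol fragment has closure size 1 and does not accept ε.
  cb → |ε-closure| equals the left operand's closure size = 1 (its accept is not ε-reachable, so the closure stops there)
  b|a|cb → |ε-closure| = 1 + 1 + 1 + 1 = 4 (the new accept is not ε-reachable since no branch accepts ε)
  (b|a|cb)bc → same as the first factor's closure: |ε-closure| = 4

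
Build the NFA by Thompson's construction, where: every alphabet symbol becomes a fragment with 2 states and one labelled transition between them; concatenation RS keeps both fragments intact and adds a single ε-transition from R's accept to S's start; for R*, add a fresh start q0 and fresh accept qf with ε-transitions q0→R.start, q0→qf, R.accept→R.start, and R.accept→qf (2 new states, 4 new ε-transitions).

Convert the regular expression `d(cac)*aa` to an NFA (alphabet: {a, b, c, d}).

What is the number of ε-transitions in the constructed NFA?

Bottom-up over the parse tree:
Each of the 6 symbol leaves contributes 0 ε-transitions.
  cac — 2 ε-transitions
  (cac)* — 6 ε-transitions
  d(cac)*aa — 9 ε-transitions

9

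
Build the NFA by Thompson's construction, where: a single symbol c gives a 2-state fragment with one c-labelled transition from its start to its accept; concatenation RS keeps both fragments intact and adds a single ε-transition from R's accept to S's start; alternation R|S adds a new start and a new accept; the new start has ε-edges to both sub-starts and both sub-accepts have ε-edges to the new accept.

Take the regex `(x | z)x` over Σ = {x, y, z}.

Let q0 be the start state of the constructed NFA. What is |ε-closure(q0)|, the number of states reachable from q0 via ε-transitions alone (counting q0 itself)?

3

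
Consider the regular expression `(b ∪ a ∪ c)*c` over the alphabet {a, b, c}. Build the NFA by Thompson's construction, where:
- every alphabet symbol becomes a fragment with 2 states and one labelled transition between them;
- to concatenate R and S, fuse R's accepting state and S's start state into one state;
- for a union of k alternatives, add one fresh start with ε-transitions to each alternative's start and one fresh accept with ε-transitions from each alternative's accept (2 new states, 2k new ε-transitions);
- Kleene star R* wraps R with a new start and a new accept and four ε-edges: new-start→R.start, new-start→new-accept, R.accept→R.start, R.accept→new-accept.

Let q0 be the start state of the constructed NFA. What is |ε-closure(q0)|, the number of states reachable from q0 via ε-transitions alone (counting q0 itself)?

Let C(F) = |ε-closure(F.start)| within fragment F, and note whether F accepts ε. Symbol fragments have C = 1 and do not accept ε. Then:
  b ∪ a ∪ c : new start ε-reaches every alternative's start; none of them accept ε, so the new accept is not reached: C = 1 + 1 + 1 + 1 = 4
  (b ∪ a ∪ c)* : the star's fresh start ε-reaches both the body's start and the fresh accept: C = 2 + 4 = 6
  (b ∪ a ∪ c)*c : the left operand accepts ε, so the closure extends into the next operand (the shared merged state is already counted); C = 6 + (1−1) = 6

6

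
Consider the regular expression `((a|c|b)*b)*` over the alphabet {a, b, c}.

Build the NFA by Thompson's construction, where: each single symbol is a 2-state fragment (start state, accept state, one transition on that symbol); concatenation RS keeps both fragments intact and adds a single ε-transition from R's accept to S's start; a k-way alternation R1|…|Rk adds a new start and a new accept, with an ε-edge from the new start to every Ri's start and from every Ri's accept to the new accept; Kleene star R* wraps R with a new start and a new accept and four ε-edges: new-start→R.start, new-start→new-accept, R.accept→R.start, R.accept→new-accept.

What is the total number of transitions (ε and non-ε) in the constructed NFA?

19

Bottom-up over the parse tree:
Each of the 4 symbol leaves contributes 1 transition (1 symbol, 0 ε).
  a|c|b → 9 transitions (3 symbol, 6 ε)
  (a|c|b)* → 13 transitions (3 symbol, 10 ε)
  (a|c|b)*b → 15 transitions (4 symbol, 11 ε)
  ((a|c|b)*b)* → 19 transitions (4 symbol, 15 ε)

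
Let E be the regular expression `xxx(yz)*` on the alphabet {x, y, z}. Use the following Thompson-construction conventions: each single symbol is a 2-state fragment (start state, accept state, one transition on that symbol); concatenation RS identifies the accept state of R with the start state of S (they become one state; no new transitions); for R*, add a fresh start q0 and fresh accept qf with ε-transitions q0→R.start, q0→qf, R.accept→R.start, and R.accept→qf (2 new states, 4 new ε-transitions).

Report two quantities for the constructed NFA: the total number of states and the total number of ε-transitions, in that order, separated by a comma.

By structural recursion:
Each of the 5 symbol leaves contributes 2 states and 0 ε-transitions.
  yz : 3 states, 0 ε-transitions
  (yz)* : 5 states, 4 ε-transitions
  xxx(yz)* : 8 states, 4 ε-transitions

8, 4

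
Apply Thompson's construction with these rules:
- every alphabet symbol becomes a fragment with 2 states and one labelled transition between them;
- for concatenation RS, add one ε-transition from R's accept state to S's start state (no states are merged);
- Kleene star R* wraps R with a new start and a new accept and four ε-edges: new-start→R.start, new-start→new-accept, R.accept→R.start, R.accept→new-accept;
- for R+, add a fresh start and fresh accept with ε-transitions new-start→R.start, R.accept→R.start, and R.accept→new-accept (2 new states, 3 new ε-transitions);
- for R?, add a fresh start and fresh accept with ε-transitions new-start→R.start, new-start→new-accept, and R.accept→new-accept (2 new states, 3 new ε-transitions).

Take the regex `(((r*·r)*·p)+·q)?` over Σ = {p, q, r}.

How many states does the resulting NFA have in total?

16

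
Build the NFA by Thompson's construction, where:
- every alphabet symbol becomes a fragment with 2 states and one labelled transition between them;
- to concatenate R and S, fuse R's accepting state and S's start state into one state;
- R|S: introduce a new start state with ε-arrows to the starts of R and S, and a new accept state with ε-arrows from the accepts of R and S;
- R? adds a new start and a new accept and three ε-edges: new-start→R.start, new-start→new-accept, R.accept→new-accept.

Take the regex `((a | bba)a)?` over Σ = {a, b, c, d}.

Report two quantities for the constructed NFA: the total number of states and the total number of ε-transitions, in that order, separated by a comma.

Building bottom-up:
Each of the 5 symbol leaves contributes 2 states and 0 ε-transitions.
  bba — 4 states, 0 ε-transitions
  a | bba — 8 states, 4 ε-transitions
  (a | bba)a — 9 states, 4 ε-transitions
  ((a | bba)a)? — 11 states, 7 ε-transitions

11, 7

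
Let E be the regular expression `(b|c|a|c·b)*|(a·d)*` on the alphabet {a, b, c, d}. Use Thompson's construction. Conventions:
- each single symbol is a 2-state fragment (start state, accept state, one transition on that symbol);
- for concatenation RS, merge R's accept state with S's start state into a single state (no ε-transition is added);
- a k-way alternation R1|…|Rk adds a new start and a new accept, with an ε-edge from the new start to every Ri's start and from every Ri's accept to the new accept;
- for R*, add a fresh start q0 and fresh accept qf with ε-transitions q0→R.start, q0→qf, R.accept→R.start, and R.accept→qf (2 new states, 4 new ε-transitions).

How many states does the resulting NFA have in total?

20

By structural recursion:
Each of the 7 symbol leaves contributes a 2-state fragment.
  c·b — 3 states
  b|c|a|c·b — 11 states
  (b|c|a|c·b)* — 13 states
  a·d — 3 states
  (a·d)* — 5 states
  (b|c|a|c·b)*|(a·d)* — 20 states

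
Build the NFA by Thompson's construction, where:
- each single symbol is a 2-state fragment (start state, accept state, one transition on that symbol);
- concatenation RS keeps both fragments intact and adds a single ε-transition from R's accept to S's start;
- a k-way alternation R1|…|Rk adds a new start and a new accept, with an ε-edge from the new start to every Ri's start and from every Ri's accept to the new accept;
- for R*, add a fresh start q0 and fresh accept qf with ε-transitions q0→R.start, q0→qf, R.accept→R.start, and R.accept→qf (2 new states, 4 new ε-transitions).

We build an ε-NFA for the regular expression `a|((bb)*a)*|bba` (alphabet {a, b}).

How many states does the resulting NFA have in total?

Building bottom-up:
Each of the 7 symbol leaves contributes a 2-state fragment.
  bb — 4 states
  (bb)* — 6 states
  (bb)*a — 8 states
  ((bb)*a)* — 10 states
  bba — 6 states
  a|((bb)*a)*|bba — 20 states

20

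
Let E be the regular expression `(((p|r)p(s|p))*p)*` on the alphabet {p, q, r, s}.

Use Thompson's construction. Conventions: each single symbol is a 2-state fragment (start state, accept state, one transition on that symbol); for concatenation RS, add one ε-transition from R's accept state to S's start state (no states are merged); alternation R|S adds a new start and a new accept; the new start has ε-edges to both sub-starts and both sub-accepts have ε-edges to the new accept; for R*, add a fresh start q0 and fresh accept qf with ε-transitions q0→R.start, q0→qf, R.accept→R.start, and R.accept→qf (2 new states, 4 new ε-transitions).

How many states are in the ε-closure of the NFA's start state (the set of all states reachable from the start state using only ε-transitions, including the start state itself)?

8

Work bottom-up. For each fragment F, track |ε-closure(F.start)| and whether F's accept lies in that closure (i.e. whether F accepts ε). A single-symbol fragment has closure size 1 and does not accept ε.
  p|r : |closure| = 1 + 1 + 1 = 3 (the new accept is not ε-reachable since no branch accepts ε)
  s|p : new start ε-reaches every alternative's start; none of them accept ε, so the new accept is not reached: |closure| = 1 + 1 + 1 = 3
  (p|r)p(s|p) : same as the first factor's closure: |closure| = 3
  ((p|r)p(s|p))* : new start has ε-edges to the inner start and to the new accept, so |closure| = 2 + 3 = 5
  ((p|r)p(s|p))*p : the left operand accepts ε, so the closure extends into the next operand (via the concat ε-link); |closure| = 5 + 1 = 6
  (((p|r)p(s|p))*p)* : new start has ε-edges to the inner start and to the new accept, so |closure| = 2 + 6 = 8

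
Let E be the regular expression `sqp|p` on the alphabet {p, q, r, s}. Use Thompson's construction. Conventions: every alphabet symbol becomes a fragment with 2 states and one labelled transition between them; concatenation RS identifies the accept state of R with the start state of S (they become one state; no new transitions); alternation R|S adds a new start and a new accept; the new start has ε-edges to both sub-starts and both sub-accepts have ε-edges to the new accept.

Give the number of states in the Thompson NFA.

Bottom-up over the parse tree:
Each of the 4 symbol leaves contributes a 2-state fragment.
  sqp : 4 states
  sqp|p : 8 states

8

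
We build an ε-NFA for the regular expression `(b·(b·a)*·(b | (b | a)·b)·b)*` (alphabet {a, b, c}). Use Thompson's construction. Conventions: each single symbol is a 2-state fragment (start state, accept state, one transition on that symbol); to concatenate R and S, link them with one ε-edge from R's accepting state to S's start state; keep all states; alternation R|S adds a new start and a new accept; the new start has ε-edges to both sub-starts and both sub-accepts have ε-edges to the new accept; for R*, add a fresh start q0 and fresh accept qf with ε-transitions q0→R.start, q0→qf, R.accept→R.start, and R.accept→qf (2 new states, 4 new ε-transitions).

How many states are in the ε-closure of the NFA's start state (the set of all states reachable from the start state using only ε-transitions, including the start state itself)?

3

Let C(F) = |ε-closure(F.start)| within fragment F, and note whether F accepts ε. Symbol fragments have C = 1 and do not accept ε. Then:
  b·a — |closure| equals the left operand's closure size = 1 (its accept is not ε-reachable, so the closure stops there)
  (b·a)* — the star's fresh start ε-reaches both the body's start and the fresh accept: |closure| = 2 + 1 = 3
  b | a — new start ε-reaches every alternative's start; none of them accept ε, so the new accept is not reached: |closure| = 1 + 1 + 1 = 3
  (b | a)·b — same as the first factor's closure: |closure| = 3
  b | (b | a)·b — |closure| = 1 + 1 + 3 = 5 (the new accept is not ε-reachable since no branch accepts ε)
  b·(b·a)*·(b | (b | a)·b)·b — |closure| equals the left operand's closure size = 1 (its accept is not ε-reachable, so the closure stops there)
  (b·(b·a)*·(b | (b | a)·b)·b)* — the star's fresh start ε-reaches both the body's start and the fresh accept: |closure| = 2 + 1 = 3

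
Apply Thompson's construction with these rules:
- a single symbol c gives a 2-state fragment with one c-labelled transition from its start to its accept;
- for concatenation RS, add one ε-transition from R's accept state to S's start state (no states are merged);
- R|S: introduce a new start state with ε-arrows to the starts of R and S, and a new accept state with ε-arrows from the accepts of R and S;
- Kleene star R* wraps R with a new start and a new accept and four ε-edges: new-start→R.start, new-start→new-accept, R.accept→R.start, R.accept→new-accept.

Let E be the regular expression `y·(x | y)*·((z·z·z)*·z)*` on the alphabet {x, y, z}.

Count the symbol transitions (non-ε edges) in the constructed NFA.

7

Bottom-up over the parse tree:
Each of the 7 symbol leaves contributes exactly 1 symbol transition.
  x | y = 2 symbol transitions
  (x | y)* = 2 symbol transitions
  z·z·z = 3 symbol transitions
  (z·z·z)* = 3 symbol transitions
  (z·z·z)*·z = 4 symbol transitions
  ((z·z·z)*·z)* = 4 symbol transitions
  y·(x | y)*·((z·z·z)*·z)* = 7 symbol transitions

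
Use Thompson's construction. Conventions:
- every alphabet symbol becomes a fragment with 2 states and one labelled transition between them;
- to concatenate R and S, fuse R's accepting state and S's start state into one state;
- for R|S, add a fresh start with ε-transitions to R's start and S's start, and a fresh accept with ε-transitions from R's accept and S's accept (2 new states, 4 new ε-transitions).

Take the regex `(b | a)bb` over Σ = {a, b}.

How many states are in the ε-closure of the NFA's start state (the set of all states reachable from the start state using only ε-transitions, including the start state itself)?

3

Work bottom-up. For each fragment F, track |ε-closure(F.start)| and whether F's accept lies in that closure (i.e. whether F accepts ε). A single-symbol fragment has closure size 1 and does not accept ε.
  b | a — C = 1 + 1 + 1 = 3 (the new accept is not ε-reachable since no branch accepts ε)
  (b | a)bb — same as the first factor's closure: C = 3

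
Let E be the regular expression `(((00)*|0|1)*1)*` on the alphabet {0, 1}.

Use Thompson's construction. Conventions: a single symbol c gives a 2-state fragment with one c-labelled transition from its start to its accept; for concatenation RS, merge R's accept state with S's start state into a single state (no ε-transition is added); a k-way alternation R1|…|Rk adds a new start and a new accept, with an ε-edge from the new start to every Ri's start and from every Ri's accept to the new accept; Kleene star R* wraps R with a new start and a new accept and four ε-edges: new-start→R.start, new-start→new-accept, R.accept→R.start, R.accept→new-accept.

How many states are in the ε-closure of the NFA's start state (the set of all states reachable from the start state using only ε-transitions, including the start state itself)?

11

Compute the ε-closure size of each fragment's start state recursively; a symbol fragment's start has no outgoing ε-edge, so its closure is just itself (size 1).
  00 : same as the first factor's closure: |ε-closure| = 1
  (00)* : the star's fresh start ε-reaches both the body's start and the fresh accept: |ε-closure| = 2 + 1 = 3
  (00)*|0|1 : new start ε-reaches every alternative's start; at least one alternative accepts ε, so the union's new accept is reached too: |ε-closure| = 1 + 3 + 1 + 1 + 1 = 7
  ((00)*|0|1)* : |ε-closure| = 1 (new start) + 7 (body) + 1 (new accept) = 9
  ((00)*|0|1)*1 : |ε-closure| = 9 + (1−1) = 9 (closure spills across the concat boundary because the left factor accepts ε)
  (((00)*|0|1)*1)* : |ε-closure| = 1 (new start) + 9 (body) + 1 (new accept) = 11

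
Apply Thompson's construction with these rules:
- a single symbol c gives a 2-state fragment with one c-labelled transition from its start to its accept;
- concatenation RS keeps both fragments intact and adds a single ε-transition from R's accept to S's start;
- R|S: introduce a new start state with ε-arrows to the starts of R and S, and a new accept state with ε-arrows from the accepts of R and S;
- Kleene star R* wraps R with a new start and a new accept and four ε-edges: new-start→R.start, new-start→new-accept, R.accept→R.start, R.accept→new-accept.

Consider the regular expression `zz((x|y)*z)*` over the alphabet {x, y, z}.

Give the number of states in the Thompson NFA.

Recursing over subexpressions:
Each of the 5 symbol leaves contributes a 2-state fragment.
  x|y = 6 states
  (x|y)* = 8 states
  (x|y)*z = 10 states
  ((x|y)*z)* = 12 states
  zz((x|y)*z)* = 16 states

16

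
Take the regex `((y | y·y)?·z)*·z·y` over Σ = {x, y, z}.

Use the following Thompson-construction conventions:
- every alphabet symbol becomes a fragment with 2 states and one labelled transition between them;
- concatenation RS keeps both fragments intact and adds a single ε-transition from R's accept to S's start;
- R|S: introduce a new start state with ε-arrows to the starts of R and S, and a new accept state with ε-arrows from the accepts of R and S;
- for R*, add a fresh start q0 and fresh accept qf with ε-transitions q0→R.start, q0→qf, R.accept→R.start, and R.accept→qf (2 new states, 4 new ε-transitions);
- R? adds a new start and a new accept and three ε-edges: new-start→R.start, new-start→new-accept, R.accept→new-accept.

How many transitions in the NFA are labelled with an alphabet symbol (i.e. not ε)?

6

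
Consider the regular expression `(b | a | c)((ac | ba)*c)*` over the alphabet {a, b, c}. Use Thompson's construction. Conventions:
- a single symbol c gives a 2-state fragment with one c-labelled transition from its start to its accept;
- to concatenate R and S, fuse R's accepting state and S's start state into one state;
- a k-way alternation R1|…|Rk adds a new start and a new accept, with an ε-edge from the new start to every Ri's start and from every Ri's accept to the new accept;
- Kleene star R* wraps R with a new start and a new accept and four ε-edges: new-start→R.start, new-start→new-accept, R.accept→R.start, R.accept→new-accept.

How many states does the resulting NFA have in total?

20

Bottom-up over the parse tree:
Each of the 8 symbol leaves contributes a 2-state fragment.
  b | a | c = 8 states
  ac = 3 states
  ba = 3 states
  ac | ba = 8 states
  (ac | ba)* = 10 states
  (ac | ba)*c = 11 states
  ((ac | ba)*c)* = 13 states
  (b | a | c)((ac | ba)*c)* = 20 states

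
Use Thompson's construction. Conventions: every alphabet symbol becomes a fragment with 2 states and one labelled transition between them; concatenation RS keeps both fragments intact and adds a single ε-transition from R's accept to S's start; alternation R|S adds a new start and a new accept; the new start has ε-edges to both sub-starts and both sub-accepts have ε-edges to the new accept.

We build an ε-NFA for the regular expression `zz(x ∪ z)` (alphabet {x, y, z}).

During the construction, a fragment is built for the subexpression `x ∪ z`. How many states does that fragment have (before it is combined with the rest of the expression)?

Fragment for `x ∪ z`:
Each of the 2 symbol leaves contributes a 2-state fragment.
  x ∪ z → 6 states

6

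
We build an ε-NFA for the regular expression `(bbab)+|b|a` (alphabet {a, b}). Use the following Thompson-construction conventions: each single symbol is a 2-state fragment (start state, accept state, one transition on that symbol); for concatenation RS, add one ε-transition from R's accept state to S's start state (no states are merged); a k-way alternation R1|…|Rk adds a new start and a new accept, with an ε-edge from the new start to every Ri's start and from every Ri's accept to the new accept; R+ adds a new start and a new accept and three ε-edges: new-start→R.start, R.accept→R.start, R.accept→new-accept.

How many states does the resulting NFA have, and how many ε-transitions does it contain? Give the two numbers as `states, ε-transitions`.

16, 12

Per subexpression:
Each of the 6 symbol leaves contributes 2 states and 0 ε-transitions.
  bbab — 8 states, 3 ε-transitions
  (bbab)+ — 10 states, 6 ε-transitions
  (bbab)+|b|a — 16 states, 12 ε-transitions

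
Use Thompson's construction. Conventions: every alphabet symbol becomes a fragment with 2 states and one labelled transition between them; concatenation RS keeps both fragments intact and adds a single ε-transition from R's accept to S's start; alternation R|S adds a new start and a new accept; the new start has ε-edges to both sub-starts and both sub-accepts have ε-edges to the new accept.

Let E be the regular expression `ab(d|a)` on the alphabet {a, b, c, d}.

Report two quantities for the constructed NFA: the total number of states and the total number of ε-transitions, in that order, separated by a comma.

Recursing over subexpressions:
Each of the 4 symbol leaves contributes 2 states and 0 ε-transitions.
  d|a : 6 states, 4 ε-transitions
  ab(d|a) : 10 states, 6 ε-transitions

10, 6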